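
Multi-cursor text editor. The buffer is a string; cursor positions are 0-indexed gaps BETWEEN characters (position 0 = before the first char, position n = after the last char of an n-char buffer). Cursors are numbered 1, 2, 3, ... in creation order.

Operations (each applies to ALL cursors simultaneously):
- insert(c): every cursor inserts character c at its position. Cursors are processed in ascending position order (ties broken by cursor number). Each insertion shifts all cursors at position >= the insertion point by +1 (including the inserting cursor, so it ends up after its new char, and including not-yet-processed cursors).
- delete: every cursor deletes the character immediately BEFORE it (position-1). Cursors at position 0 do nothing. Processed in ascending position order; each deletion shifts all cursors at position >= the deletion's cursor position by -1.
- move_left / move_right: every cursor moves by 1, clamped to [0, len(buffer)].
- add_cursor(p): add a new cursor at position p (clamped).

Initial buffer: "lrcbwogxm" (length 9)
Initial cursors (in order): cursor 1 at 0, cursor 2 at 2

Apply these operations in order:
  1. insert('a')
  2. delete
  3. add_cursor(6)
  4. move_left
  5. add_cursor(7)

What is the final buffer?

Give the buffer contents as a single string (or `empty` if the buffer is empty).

After op 1 (insert('a')): buffer="alracbwogxm" (len 11), cursors c1@1 c2@4, authorship 1..2.......
After op 2 (delete): buffer="lrcbwogxm" (len 9), cursors c1@0 c2@2, authorship .........
After op 3 (add_cursor(6)): buffer="lrcbwogxm" (len 9), cursors c1@0 c2@2 c3@6, authorship .........
After op 4 (move_left): buffer="lrcbwogxm" (len 9), cursors c1@0 c2@1 c3@5, authorship .........
After op 5 (add_cursor(7)): buffer="lrcbwogxm" (len 9), cursors c1@0 c2@1 c3@5 c4@7, authorship .........

Answer: lrcbwogxm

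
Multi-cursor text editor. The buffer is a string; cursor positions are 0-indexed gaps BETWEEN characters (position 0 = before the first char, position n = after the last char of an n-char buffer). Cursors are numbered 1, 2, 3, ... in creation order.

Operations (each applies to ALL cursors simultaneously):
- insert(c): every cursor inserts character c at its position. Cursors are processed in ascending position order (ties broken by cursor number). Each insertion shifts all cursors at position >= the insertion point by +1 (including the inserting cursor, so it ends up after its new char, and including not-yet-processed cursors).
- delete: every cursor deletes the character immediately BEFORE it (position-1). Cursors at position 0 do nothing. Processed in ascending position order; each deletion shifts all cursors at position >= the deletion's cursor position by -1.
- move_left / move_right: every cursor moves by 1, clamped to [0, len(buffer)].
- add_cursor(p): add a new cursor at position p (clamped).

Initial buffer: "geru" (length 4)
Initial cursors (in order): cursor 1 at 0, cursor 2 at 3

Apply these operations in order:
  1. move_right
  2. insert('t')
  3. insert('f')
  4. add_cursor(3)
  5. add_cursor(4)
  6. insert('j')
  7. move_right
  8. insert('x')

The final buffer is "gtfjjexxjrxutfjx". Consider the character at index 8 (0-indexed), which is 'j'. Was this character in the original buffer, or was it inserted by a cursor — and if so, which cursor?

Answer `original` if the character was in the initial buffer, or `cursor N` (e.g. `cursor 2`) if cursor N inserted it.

After op 1 (move_right): buffer="geru" (len 4), cursors c1@1 c2@4, authorship ....
After op 2 (insert('t')): buffer="gterut" (len 6), cursors c1@2 c2@6, authorship .1...2
After op 3 (insert('f')): buffer="gtferutf" (len 8), cursors c1@3 c2@8, authorship .11...22
After op 4 (add_cursor(3)): buffer="gtferutf" (len 8), cursors c1@3 c3@3 c2@8, authorship .11...22
After op 5 (add_cursor(4)): buffer="gtferutf" (len 8), cursors c1@3 c3@3 c4@4 c2@8, authorship .11...22
After op 6 (insert('j')): buffer="gtfjjejrutfj" (len 12), cursors c1@5 c3@5 c4@7 c2@12, authorship .1113.4..222
After op 7 (move_right): buffer="gtfjjejrutfj" (len 12), cursors c1@6 c3@6 c4@8 c2@12, authorship .1113.4..222
After op 8 (insert('x')): buffer="gtfjjexxjrxutfjx" (len 16), cursors c1@8 c3@8 c4@11 c2@16, authorship .1113.134.4.2222
Authorship (.=original, N=cursor N): . 1 1 1 3 . 1 3 4 . 4 . 2 2 2 2
Index 8: author = 4

Answer: cursor 4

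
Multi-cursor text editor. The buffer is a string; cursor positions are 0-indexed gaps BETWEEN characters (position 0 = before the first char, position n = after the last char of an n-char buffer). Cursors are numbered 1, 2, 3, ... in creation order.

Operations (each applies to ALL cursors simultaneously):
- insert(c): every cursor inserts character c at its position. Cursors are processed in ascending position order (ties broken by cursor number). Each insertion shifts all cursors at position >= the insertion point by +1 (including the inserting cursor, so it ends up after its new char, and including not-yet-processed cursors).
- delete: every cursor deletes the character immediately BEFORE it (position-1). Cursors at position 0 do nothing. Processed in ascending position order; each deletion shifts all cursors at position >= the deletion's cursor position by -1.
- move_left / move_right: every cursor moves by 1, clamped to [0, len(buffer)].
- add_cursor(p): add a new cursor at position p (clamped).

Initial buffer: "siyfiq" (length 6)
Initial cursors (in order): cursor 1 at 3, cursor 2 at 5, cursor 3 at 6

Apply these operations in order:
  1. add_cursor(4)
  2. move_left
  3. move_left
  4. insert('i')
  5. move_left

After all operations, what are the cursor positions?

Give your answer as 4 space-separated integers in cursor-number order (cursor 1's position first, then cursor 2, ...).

After op 1 (add_cursor(4)): buffer="siyfiq" (len 6), cursors c1@3 c4@4 c2@5 c3@6, authorship ......
After op 2 (move_left): buffer="siyfiq" (len 6), cursors c1@2 c4@3 c2@4 c3@5, authorship ......
After op 3 (move_left): buffer="siyfiq" (len 6), cursors c1@1 c4@2 c2@3 c3@4, authorship ......
After op 4 (insert('i')): buffer="siiiyifiiq" (len 10), cursors c1@2 c4@4 c2@6 c3@8, authorship .1.4.2.3..
After op 5 (move_left): buffer="siiiyifiiq" (len 10), cursors c1@1 c4@3 c2@5 c3@7, authorship .1.4.2.3..

Answer: 1 5 7 3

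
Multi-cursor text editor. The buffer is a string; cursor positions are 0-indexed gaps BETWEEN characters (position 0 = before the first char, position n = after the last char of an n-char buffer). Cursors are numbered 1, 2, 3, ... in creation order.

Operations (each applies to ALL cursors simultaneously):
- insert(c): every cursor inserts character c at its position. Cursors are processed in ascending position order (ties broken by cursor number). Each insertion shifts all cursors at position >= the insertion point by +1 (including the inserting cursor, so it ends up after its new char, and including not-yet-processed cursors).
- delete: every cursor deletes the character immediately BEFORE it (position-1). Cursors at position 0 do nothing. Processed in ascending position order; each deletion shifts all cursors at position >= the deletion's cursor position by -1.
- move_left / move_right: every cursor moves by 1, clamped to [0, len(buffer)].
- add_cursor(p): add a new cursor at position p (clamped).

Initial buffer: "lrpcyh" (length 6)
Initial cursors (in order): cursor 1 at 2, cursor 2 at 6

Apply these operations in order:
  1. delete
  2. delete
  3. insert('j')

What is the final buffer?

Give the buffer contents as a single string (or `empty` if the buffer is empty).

After op 1 (delete): buffer="lpcy" (len 4), cursors c1@1 c2@4, authorship ....
After op 2 (delete): buffer="pc" (len 2), cursors c1@0 c2@2, authorship ..
After op 3 (insert('j')): buffer="jpcj" (len 4), cursors c1@1 c2@4, authorship 1..2

Answer: jpcj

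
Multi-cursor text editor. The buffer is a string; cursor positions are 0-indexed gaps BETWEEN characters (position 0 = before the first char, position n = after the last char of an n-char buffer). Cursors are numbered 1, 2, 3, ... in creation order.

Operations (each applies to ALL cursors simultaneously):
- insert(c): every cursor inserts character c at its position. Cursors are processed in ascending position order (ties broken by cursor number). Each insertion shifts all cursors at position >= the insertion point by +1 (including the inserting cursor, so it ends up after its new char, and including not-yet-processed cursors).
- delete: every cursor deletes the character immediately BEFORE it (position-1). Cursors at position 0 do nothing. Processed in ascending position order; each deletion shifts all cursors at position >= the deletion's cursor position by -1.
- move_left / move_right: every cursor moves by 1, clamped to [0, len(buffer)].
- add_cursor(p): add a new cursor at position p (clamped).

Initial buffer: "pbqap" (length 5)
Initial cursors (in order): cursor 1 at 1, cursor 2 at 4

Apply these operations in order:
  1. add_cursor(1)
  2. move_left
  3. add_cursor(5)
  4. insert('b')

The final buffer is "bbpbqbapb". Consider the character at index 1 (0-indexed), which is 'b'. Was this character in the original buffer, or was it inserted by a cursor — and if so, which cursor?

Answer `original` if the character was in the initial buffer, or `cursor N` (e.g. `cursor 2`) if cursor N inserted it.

Answer: cursor 3

Derivation:
After op 1 (add_cursor(1)): buffer="pbqap" (len 5), cursors c1@1 c3@1 c2@4, authorship .....
After op 2 (move_left): buffer="pbqap" (len 5), cursors c1@0 c3@0 c2@3, authorship .....
After op 3 (add_cursor(5)): buffer="pbqap" (len 5), cursors c1@0 c3@0 c2@3 c4@5, authorship .....
After op 4 (insert('b')): buffer="bbpbqbapb" (len 9), cursors c1@2 c3@2 c2@6 c4@9, authorship 13...2..4
Authorship (.=original, N=cursor N): 1 3 . . . 2 . . 4
Index 1: author = 3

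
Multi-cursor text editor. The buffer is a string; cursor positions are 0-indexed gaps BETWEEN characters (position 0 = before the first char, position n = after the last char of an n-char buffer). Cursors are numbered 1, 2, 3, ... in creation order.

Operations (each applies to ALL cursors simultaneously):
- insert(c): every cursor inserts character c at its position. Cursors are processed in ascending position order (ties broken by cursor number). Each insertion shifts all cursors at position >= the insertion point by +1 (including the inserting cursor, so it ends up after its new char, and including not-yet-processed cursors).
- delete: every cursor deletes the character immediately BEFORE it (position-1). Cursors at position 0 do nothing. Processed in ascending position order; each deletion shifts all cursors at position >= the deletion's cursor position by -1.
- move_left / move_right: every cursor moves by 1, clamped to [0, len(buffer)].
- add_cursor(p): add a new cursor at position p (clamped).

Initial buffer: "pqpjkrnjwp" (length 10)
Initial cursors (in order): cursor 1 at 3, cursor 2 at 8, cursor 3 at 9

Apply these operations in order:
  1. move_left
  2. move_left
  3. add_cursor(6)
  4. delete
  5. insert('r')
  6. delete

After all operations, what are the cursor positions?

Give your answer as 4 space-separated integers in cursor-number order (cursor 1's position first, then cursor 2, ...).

Answer: 0 3 3 3

Derivation:
After op 1 (move_left): buffer="pqpjkrnjwp" (len 10), cursors c1@2 c2@7 c3@8, authorship ..........
After op 2 (move_left): buffer="pqpjkrnjwp" (len 10), cursors c1@1 c2@6 c3@7, authorship ..........
After op 3 (add_cursor(6)): buffer="pqpjkrnjwp" (len 10), cursors c1@1 c2@6 c4@6 c3@7, authorship ..........
After op 4 (delete): buffer="qpjjwp" (len 6), cursors c1@0 c2@3 c3@3 c4@3, authorship ......
After op 5 (insert('r')): buffer="rqpjrrrjwp" (len 10), cursors c1@1 c2@7 c3@7 c4@7, authorship 1...234...
After op 6 (delete): buffer="qpjjwp" (len 6), cursors c1@0 c2@3 c3@3 c4@3, authorship ......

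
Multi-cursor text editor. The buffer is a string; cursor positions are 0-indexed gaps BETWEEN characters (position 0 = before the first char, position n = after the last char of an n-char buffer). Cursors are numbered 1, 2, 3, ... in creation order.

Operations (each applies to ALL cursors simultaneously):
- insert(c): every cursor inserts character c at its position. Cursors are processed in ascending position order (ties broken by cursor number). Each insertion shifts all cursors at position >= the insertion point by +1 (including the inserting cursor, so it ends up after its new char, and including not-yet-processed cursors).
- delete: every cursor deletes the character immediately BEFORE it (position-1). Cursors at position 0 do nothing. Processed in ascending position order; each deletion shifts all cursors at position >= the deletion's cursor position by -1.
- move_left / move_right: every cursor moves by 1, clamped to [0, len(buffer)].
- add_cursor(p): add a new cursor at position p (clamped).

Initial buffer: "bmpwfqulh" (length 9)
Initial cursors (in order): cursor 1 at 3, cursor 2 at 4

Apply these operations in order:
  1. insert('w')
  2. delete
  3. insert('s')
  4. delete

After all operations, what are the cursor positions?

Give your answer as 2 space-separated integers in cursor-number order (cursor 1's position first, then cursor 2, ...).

After op 1 (insert('w')): buffer="bmpwwwfqulh" (len 11), cursors c1@4 c2@6, authorship ...1.2.....
After op 2 (delete): buffer="bmpwfqulh" (len 9), cursors c1@3 c2@4, authorship .........
After op 3 (insert('s')): buffer="bmpswsfqulh" (len 11), cursors c1@4 c2@6, authorship ...1.2.....
After op 4 (delete): buffer="bmpwfqulh" (len 9), cursors c1@3 c2@4, authorship .........

Answer: 3 4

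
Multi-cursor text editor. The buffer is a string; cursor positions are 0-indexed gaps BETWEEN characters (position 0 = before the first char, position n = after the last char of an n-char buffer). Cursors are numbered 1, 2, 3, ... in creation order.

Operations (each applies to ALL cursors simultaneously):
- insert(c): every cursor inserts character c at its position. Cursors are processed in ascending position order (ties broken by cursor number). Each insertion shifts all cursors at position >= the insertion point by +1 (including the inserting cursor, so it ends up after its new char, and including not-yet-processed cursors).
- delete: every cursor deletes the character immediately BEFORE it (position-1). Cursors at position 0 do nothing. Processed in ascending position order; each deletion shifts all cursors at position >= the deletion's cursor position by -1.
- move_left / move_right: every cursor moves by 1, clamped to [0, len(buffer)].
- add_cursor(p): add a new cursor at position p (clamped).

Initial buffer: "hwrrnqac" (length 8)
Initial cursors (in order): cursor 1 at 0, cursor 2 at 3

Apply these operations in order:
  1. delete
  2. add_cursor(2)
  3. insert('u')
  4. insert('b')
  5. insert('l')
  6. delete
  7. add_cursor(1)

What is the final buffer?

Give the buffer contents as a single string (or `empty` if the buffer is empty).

Answer: ubhwuubbrnqac

Derivation:
After op 1 (delete): buffer="hwrnqac" (len 7), cursors c1@0 c2@2, authorship .......
After op 2 (add_cursor(2)): buffer="hwrnqac" (len 7), cursors c1@0 c2@2 c3@2, authorship .......
After op 3 (insert('u')): buffer="uhwuurnqac" (len 10), cursors c1@1 c2@5 c3@5, authorship 1..23.....
After op 4 (insert('b')): buffer="ubhwuubbrnqac" (len 13), cursors c1@2 c2@8 c3@8, authorship 11..2323.....
After op 5 (insert('l')): buffer="ublhwuubbllrnqac" (len 16), cursors c1@3 c2@11 c3@11, authorship 111..232323.....
After op 6 (delete): buffer="ubhwuubbrnqac" (len 13), cursors c1@2 c2@8 c3@8, authorship 11..2323.....
After op 7 (add_cursor(1)): buffer="ubhwuubbrnqac" (len 13), cursors c4@1 c1@2 c2@8 c3@8, authorship 11..2323.....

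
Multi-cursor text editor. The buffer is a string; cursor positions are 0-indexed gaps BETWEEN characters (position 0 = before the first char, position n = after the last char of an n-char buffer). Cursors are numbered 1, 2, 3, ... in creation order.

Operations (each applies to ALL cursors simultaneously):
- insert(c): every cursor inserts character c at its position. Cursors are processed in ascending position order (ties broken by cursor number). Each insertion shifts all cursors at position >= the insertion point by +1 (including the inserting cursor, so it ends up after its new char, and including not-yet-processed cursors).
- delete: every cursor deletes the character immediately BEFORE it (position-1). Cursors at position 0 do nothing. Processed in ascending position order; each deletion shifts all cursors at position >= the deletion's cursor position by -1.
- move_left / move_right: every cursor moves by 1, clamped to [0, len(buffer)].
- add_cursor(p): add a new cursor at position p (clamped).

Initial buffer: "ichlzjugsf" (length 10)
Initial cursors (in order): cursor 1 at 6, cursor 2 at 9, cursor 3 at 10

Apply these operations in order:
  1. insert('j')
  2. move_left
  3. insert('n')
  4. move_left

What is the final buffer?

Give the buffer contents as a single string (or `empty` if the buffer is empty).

Answer: ichlzjnjugsnjfnj

Derivation:
After op 1 (insert('j')): buffer="ichlzjjugsjfj" (len 13), cursors c1@7 c2@11 c3@13, authorship ......1...2.3
After op 2 (move_left): buffer="ichlzjjugsjfj" (len 13), cursors c1@6 c2@10 c3@12, authorship ......1...2.3
After op 3 (insert('n')): buffer="ichlzjnjugsnjfnj" (len 16), cursors c1@7 c2@12 c3@15, authorship ......11...22.33
After op 4 (move_left): buffer="ichlzjnjugsnjfnj" (len 16), cursors c1@6 c2@11 c3@14, authorship ......11...22.33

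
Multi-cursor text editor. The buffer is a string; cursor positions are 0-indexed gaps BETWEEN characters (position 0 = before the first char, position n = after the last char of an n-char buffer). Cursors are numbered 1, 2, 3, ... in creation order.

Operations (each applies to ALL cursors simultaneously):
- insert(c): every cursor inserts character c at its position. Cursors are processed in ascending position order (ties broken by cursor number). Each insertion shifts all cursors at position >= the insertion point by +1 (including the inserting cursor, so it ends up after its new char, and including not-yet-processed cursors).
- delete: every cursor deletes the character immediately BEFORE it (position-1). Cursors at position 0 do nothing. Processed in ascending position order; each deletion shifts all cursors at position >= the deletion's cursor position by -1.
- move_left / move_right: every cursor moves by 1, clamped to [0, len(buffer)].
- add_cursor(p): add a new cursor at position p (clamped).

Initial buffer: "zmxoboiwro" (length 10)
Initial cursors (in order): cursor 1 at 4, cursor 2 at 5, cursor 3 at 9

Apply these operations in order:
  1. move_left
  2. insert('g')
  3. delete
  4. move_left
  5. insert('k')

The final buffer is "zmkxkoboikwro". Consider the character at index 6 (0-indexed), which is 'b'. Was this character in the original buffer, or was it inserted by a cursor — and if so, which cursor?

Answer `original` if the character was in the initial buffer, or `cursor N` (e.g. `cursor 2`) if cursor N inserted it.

After op 1 (move_left): buffer="zmxoboiwro" (len 10), cursors c1@3 c2@4 c3@8, authorship ..........
After op 2 (insert('g')): buffer="zmxgogboiwgro" (len 13), cursors c1@4 c2@6 c3@11, authorship ...1.2....3..
After op 3 (delete): buffer="zmxoboiwro" (len 10), cursors c1@3 c2@4 c3@8, authorship ..........
After op 4 (move_left): buffer="zmxoboiwro" (len 10), cursors c1@2 c2@3 c3@7, authorship ..........
After op 5 (insert('k')): buffer="zmkxkoboikwro" (len 13), cursors c1@3 c2@5 c3@10, authorship ..1.2....3...
Authorship (.=original, N=cursor N): . . 1 . 2 . . . . 3 . . .
Index 6: author = original

Answer: original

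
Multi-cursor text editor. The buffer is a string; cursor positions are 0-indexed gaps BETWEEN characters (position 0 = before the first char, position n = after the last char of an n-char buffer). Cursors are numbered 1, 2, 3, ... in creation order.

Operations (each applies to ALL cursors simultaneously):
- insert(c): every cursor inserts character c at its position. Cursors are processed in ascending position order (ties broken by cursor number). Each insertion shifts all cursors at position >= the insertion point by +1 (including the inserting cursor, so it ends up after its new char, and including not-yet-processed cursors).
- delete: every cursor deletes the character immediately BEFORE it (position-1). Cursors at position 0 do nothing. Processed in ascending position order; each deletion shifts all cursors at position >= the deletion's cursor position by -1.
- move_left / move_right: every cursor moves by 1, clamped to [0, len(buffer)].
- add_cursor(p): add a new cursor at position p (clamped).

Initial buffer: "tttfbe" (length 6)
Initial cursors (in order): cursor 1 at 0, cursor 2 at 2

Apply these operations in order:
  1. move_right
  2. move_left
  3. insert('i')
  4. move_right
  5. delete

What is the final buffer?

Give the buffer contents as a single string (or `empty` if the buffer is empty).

After op 1 (move_right): buffer="tttfbe" (len 6), cursors c1@1 c2@3, authorship ......
After op 2 (move_left): buffer="tttfbe" (len 6), cursors c1@0 c2@2, authorship ......
After op 3 (insert('i')): buffer="ittitfbe" (len 8), cursors c1@1 c2@4, authorship 1..2....
After op 4 (move_right): buffer="ittitfbe" (len 8), cursors c1@2 c2@5, authorship 1..2....
After op 5 (delete): buffer="itifbe" (len 6), cursors c1@1 c2@3, authorship 1.2...

Answer: itifbe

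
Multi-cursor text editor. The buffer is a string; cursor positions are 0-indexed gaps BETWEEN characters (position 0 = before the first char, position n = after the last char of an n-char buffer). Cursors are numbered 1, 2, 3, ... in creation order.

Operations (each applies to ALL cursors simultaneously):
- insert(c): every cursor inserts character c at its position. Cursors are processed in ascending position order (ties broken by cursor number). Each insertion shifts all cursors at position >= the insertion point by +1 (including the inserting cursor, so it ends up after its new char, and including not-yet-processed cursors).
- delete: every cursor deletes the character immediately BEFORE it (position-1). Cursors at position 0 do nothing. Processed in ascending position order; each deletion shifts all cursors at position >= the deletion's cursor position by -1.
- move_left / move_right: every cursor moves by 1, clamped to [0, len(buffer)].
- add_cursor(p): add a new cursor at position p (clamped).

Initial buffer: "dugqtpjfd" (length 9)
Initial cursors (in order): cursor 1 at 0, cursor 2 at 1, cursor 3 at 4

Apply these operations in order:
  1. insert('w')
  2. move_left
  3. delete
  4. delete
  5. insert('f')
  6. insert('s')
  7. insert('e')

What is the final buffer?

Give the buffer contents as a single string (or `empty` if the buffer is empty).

After op 1 (insert('w')): buffer="wdwugqwtpjfd" (len 12), cursors c1@1 c2@3 c3@7, authorship 1.2...3.....
After op 2 (move_left): buffer="wdwugqwtpjfd" (len 12), cursors c1@0 c2@2 c3@6, authorship 1.2...3.....
After op 3 (delete): buffer="wwugwtpjfd" (len 10), cursors c1@0 c2@1 c3@4, authorship 12..3.....
After op 4 (delete): buffer="wuwtpjfd" (len 8), cursors c1@0 c2@0 c3@2, authorship 2.3.....
After op 5 (insert('f')): buffer="ffwufwtpjfd" (len 11), cursors c1@2 c2@2 c3@5, authorship 122.33.....
After op 6 (insert('s')): buffer="ffsswufswtpjfd" (len 14), cursors c1@4 c2@4 c3@8, authorship 12122.333.....
After op 7 (insert('e')): buffer="ffsseewufsewtpjfd" (len 17), cursors c1@6 c2@6 c3@11, authorship 1212122.3333.....

Answer: ffsseewufsewtpjfd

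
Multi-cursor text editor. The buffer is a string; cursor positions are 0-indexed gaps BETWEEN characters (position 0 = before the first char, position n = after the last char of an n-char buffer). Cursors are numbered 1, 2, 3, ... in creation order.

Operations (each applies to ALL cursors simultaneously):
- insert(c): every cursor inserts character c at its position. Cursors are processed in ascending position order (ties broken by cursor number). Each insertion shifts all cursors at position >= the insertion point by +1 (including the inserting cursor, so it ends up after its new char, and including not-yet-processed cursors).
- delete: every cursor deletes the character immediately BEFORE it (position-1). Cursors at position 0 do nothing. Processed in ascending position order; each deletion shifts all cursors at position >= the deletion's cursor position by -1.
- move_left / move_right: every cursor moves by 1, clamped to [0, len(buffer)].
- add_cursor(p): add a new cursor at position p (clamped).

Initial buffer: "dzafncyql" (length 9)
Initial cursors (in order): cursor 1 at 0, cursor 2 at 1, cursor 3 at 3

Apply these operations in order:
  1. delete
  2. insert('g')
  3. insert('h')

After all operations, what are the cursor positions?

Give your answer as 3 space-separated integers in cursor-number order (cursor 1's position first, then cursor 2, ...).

Answer: 4 4 7

Derivation:
After op 1 (delete): buffer="zfncyql" (len 7), cursors c1@0 c2@0 c3@1, authorship .......
After op 2 (insert('g')): buffer="ggzgfncyql" (len 10), cursors c1@2 c2@2 c3@4, authorship 12.3......
After op 3 (insert('h')): buffer="gghhzghfncyql" (len 13), cursors c1@4 c2@4 c3@7, authorship 1212.33......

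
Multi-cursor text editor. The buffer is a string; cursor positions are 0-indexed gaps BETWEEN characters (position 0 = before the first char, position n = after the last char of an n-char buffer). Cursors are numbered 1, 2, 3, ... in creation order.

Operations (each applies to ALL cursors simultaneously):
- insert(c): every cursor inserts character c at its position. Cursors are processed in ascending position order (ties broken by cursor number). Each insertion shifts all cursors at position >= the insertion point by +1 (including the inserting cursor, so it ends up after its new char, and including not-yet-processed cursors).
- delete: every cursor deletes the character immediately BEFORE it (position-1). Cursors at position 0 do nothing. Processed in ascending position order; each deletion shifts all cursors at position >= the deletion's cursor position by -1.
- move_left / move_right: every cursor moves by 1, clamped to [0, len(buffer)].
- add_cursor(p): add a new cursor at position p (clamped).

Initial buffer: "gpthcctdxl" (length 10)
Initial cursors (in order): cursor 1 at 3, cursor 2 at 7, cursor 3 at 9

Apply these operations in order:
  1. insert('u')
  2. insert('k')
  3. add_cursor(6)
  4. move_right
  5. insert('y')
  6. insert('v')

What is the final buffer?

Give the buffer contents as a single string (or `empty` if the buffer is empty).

After op 1 (insert('u')): buffer="gptuhcctudxul" (len 13), cursors c1@4 c2@9 c3@12, authorship ...1....2..3.
After op 2 (insert('k')): buffer="gptukhcctukdxukl" (len 16), cursors c1@5 c2@11 c3@15, authorship ...11....22..33.
After op 3 (add_cursor(6)): buffer="gptukhcctukdxukl" (len 16), cursors c1@5 c4@6 c2@11 c3@15, authorship ...11....22..33.
After op 4 (move_right): buffer="gptukhcctukdxukl" (len 16), cursors c1@6 c4@7 c2@12 c3@16, authorship ...11....22..33.
After op 5 (insert('y')): buffer="gptukhycyctukdyxukly" (len 20), cursors c1@7 c4@9 c2@15 c3@20, authorship ...11.1.4..22.2.33.3
After op 6 (insert('v')): buffer="gptukhyvcyvctukdyvxuklyv" (len 24), cursors c1@8 c4@11 c2@18 c3@24, authorship ...11.11.44..22.22.33.33

Answer: gptukhyvcyvctukdyvxuklyv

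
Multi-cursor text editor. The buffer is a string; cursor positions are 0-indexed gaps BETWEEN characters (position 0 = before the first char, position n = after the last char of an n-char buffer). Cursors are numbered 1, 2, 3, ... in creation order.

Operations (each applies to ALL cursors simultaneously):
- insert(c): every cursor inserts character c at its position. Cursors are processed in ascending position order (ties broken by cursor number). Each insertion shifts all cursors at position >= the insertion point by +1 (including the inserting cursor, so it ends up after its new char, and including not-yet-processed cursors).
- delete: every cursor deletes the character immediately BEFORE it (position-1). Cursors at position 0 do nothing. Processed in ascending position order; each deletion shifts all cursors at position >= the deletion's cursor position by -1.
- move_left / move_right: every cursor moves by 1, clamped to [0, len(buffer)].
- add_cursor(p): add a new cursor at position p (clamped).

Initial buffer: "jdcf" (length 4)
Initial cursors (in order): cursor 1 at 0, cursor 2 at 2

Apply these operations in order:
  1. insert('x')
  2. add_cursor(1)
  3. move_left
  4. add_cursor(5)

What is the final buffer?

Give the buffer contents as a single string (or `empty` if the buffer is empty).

Answer: xjdxcf

Derivation:
After op 1 (insert('x')): buffer="xjdxcf" (len 6), cursors c1@1 c2@4, authorship 1..2..
After op 2 (add_cursor(1)): buffer="xjdxcf" (len 6), cursors c1@1 c3@1 c2@4, authorship 1..2..
After op 3 (move_left): buffer="xjdxcf" (len 6), cursors c1@0 c3@0 c2@3, authorship 1..2..
After op 4 (add_cursor(5)): buffer="xjdxcf" (len 6), cursors c1@0 c3@0 c2@3 c4@5, authorship 1..2..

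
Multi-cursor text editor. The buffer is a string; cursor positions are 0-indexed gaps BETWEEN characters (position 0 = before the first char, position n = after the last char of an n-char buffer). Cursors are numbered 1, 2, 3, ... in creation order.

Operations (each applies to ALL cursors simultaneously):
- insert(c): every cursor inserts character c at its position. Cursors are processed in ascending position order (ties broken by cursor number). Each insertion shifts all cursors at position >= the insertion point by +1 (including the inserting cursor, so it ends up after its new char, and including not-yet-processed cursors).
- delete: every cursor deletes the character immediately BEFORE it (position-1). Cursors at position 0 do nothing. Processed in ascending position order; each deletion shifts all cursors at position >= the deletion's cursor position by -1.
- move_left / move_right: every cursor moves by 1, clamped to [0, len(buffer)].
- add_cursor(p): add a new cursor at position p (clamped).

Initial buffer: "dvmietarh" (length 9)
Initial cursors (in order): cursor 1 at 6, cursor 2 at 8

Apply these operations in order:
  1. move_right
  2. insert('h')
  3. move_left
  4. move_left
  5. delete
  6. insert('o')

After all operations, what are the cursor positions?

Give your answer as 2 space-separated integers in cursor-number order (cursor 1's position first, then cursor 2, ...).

Answer: 6 9

Derivation:
After op 1 (move_right): buffer="dvmietarh" (len 9), cursors c1@7 c2@9, authorship .........
After op 2 (insert('h')): buffer="dvmietahrhh" (len 11), cursors c1@8 c2@11, authorship .......1..2
After op 3 (move_left): buffer="dvmietahrhh" (len 11), cursors c1@7 c2@10, authorship .......1..2
After op 4 (move_left): buffer="dvmietahrhh" (len 11), cursors c1@6 c2@9, authorship .......1..2
After op 5 (delete): buffer="dvmieahhh" (len 9), cursors c1@5 c2@7, authorship ......1.2
After op 6 (insert('o')): buffer="dvmieoahohh" (len 11), cursors c1@6 c2@9, authorship .....1.12.2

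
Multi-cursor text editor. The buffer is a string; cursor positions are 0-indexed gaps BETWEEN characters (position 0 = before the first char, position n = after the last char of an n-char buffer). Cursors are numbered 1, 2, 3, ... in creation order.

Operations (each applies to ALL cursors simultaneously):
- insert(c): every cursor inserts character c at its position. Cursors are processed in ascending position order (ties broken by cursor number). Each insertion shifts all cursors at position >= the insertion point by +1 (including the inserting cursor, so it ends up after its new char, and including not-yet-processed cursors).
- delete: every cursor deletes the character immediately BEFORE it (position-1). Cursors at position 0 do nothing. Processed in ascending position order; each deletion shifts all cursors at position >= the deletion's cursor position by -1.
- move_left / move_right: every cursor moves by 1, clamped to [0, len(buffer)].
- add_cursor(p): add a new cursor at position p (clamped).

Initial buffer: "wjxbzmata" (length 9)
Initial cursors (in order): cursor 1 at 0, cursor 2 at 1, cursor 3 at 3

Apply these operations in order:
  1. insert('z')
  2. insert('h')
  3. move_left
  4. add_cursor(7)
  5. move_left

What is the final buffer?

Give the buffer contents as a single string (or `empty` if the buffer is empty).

Answer: zhwzhjxzhbzmata

Derivation:
After op 1 (insert('z')): buffer="zwzjxzbzmata" (len 12), cursors c1@1 c2@3 c3@6, authorship 1.2..3......
After op 2 (insert('h')): buffer="zhwzhjxzhbzmata" (len 15), cursors c1@2 c2@5 c3@9, authorship 11.22..33......
After op 3 (move_left): buffer="zhwzhjxzhbzmata" (len 15), cursors c1@1 c2@4 c3@8, authorship 11.22..33......
After op 4 (add_cursor(7)): buffer="zhwzhjxzhbzmata" (len 15), cursors c1@1 c2@4 c4@7 c3@8, authorship 11.22..33......
After op 5 (move_left): buffer="zhwzhjxzhbzmata" (len 15), cursors c1@0 c2@3 c4@6 c3@7, authorship 11.22..33......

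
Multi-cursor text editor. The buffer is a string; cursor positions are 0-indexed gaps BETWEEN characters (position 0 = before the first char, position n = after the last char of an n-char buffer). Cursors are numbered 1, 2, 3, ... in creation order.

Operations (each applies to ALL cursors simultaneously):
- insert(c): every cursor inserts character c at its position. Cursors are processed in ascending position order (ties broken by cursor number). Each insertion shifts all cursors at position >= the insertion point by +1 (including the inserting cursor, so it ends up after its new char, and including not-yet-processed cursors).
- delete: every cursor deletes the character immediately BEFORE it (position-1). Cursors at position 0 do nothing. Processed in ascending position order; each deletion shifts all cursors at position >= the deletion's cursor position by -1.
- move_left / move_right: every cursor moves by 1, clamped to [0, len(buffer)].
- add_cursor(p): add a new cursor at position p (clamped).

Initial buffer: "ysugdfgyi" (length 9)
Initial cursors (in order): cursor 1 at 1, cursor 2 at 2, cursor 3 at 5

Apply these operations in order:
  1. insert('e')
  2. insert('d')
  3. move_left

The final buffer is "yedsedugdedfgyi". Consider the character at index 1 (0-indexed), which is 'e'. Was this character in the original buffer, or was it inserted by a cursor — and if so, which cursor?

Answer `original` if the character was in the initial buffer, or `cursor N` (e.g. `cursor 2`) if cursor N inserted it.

Answer: cursor 1

Derivation:
After op 1 (insert('e')): buffer="yeseugdefgyi" (len 12), cursors c1@2 c2@4 c3@8, authorship .1.2...3....
After op 2 (insert('d')): buffer="yedsedugdedfgyi" (len 15), cursors c1@3 c2@6 c3@11, authorship .11.22...33....
After op 3 (move_left): buffer="yedsedugdedfgyi" (len 15), cursors c1@2 c2@5 c3@10, authorship .11.22...33....
Authorship (.=original, N=cursor N): . 1 1 . 2 2 . . . 3 3 . . . .
Index 1: author = 1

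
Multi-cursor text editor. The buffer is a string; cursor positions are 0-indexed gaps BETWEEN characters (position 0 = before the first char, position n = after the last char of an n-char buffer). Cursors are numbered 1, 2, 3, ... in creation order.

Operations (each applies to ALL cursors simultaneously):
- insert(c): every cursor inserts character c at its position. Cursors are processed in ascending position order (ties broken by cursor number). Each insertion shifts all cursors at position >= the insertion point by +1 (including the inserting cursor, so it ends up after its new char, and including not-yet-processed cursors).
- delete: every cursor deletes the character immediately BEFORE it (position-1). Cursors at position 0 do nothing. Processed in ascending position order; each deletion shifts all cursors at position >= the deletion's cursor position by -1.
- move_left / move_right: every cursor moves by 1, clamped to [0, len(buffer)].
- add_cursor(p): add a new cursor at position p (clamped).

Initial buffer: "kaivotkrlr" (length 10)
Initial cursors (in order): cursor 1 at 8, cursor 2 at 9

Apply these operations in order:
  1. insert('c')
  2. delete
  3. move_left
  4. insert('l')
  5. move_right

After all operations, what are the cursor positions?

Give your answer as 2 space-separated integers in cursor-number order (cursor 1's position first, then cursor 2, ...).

Answer: 9 11

Derivation:
After op 1 (insert('c')): buffer="kaivotkrclcr" (len 12), cursors c1@9 c2@11, authorship ........1.2.
After op 2 (delete): buffer="kaivotkrlr" (len 10), cursors c1@8 c2@9, authorship ..........
After op 3 (move_left): buffer="kaivotkrlr" (len 10), cursors c1@7 c2@8, authorship ..........
After op 4 (insert('l')): buffer="kaivotklrllr" (len 12), cursors c1@8 c2@10, authorship .......1.2..
After op 5 (move_right): buffer="kaivotklrllr" (len 12), cursors c1@9 c2@11, authorship .......1.2..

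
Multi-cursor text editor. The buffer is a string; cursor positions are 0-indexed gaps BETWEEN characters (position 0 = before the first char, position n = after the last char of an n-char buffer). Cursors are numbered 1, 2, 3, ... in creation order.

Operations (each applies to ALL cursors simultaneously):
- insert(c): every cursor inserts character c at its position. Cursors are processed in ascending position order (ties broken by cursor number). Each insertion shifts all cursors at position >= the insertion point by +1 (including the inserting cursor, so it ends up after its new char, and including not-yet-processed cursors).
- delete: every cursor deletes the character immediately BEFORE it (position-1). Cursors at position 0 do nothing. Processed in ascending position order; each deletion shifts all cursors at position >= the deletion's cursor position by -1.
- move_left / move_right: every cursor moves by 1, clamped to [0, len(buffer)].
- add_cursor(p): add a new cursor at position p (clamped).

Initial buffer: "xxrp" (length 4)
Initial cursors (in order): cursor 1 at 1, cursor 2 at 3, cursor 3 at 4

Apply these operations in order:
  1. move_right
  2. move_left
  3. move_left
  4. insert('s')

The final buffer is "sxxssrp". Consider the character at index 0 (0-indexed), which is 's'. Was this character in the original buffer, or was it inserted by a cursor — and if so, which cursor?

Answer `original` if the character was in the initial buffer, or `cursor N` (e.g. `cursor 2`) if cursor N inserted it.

After op 1 (move_right): buffer="xxrp" (len 4), cursors c1@2 c2@4 c3@4, authorship ....
After op 2 (move_left): buffer="xxrp" (len 4), cursors c1@1 c2@3 c3@3, authorship ....
After op 3 (move_left): buffer="xxrp" (len 4), cursors c1@0 c2@2 c3@2, authorship ....
After op 4 (insert('s')): buffer="sxxssrp" (len 7), cursors c1@1 c2@5 c3@5, authorship 1..23..
Authorship (.=original, N=cursor N): 1 . . 2 3 . .
Index 0: author = 1

Answer: cursor 1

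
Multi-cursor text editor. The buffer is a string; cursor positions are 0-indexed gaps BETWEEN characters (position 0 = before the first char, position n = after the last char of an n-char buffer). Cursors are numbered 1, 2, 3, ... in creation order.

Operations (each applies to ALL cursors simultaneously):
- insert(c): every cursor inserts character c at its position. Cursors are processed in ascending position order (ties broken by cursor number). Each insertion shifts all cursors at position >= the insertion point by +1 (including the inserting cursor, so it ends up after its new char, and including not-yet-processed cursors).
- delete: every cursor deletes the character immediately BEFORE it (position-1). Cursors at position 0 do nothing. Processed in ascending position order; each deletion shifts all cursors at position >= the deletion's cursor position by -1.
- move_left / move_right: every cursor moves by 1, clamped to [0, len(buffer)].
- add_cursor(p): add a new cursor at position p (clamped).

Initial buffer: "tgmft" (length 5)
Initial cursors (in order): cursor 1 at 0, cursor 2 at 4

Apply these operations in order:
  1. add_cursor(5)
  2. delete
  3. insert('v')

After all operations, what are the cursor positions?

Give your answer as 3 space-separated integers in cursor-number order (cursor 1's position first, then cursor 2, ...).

After op 1 (add_cursor(5)): buffer="tgmft" (len 5), cursors c1@0 c2@4 c3@5, authorship .....
After op 2 (delete): buffer="tgm" (len 3), cursors c1@0 c2@3 c3@3, authorship ...
After op 3 (insert('v')): buffer="vtgmvv" (len 6), cursors c1@1 c2@6 c3@6, authorship 1...23

Answer: 1 6 6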